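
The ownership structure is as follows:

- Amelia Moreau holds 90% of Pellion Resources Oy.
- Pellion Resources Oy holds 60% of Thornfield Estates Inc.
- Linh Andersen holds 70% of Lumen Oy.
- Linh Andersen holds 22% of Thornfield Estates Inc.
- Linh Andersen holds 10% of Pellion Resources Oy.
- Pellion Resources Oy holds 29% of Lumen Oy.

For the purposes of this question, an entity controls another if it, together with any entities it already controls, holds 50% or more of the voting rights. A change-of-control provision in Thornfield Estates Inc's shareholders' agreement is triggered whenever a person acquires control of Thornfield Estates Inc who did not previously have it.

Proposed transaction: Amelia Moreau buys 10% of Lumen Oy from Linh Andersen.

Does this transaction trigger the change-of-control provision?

The purchase adds only to Amelia's holdings (Linh's stake shrinks), so Amelia is the only person who could newly come to control Thornfield.
Amelia holds 90% of Pellion, so Amelia controls Pellion.
Pellion holds 60% of Thornfield, so Amelia controls Thornfield.
So Amelia already controls Thornfield before the transaction.
After the purchase, Amelia holds 10% of Lumen directly, and Linh's stake falls to 60%.
Amelia controlled Thornfield already, so this is not a new person acquiring control; every other person's position is unchanged or reduced.
No new person acquires control, so the clause is not triggered.

No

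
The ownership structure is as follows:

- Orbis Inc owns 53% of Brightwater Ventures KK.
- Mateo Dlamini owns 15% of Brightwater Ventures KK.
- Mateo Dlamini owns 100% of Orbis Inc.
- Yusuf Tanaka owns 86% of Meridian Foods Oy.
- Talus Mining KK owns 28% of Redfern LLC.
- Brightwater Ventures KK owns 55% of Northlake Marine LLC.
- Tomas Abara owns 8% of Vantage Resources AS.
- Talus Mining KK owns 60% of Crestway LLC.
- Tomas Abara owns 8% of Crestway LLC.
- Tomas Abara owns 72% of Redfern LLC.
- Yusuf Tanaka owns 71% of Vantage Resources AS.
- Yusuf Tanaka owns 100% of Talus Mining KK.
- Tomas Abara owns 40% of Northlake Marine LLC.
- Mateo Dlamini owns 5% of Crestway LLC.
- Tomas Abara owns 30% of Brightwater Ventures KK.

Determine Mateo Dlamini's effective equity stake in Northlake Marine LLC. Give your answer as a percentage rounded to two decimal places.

Mateo reaches Northlake along 2 paths.
Via Brightwater: 15% × 55% = 8.25%.
Via Orbis → Brightwater: 100% × 53% × 55% = 29.15%.
Total: 8.25% + 29.15% = 37.4%.
Rounded: 37.40%.

37.40%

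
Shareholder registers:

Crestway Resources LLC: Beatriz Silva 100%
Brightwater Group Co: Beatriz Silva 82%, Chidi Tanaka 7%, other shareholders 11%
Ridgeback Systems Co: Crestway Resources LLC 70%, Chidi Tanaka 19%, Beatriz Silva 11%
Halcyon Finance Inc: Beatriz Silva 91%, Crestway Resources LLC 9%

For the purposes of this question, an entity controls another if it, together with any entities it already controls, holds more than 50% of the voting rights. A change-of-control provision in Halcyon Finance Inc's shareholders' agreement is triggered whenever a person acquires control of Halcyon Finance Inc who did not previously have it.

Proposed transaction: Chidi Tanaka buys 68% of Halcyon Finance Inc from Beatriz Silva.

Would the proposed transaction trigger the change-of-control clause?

The purchase adds only to Chidi's holdings (Beatriz's stake shrinks), so Chidi is the only person who could newly come to control Halcyon.
Chidi's largest direct stake is 19% in Ridgeback, which does not meet the threshold, so Chidi controls no company.
Neither Chidi nor any entity Chidi controls holds any voting interest in Halcyon.
So before the transaction, Chidi does not control Halcyon.
After the purchase, Chidi holds 68% of Halcyon directly, and Beatriz's stake falls to 23%.
Chidi holds 68% of Halcyon, so Chidi controls Halcyon.
Chidi did not control Halcyon before and does after, so the clause is triggered.

Yes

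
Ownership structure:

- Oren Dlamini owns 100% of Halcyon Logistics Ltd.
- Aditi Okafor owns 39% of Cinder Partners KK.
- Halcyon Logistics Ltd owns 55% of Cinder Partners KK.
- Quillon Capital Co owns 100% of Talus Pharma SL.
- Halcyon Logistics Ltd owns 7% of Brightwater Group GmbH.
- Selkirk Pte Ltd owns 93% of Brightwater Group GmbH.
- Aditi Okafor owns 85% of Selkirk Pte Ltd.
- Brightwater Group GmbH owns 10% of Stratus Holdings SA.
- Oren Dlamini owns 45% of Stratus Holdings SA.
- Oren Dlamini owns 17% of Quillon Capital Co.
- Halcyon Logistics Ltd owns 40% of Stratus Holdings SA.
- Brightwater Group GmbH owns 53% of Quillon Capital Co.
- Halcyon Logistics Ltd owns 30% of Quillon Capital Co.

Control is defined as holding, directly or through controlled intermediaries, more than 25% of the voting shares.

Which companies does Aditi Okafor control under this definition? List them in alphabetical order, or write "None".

Aditi holds 85% of Selkirk, so Aditi controls Selkirk.
Selkirk holds 93% of Brightwater, so Aditi controls Brightwater.
Aditi holds 39% of Cinder, so Aditi controls Cinder.
Brightwater holds 53% of Quillon, so Aditi controls Quillon.
Quillon holds 100% of Talus, so Aditi controls Talus.
No other company's threshold is met.

Brightwater Group GmbH, Cinder Partners KK, Quillon Capital Co, Selkirk Pte Ltd, Talus Pharma SL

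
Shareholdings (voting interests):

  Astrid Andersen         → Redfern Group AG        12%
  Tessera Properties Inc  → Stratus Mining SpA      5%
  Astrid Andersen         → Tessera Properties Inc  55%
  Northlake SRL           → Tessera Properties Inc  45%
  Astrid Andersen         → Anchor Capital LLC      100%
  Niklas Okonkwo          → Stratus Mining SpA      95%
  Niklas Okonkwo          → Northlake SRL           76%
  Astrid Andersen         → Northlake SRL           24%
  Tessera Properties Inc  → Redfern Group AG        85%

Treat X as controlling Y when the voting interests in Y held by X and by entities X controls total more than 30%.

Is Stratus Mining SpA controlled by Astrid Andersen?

Astrid holds 55% of Tessera, so Astrid controls Tessera.
Astrid holds 100% of Anchor, so Astrid controls Anchor.
Tessera and Astrid together hold 85% + 12% = 97% of Redfern, so Astrid controls Redfern.
In Stratus, Astrid's side holds only 5%, not > 30%.
So Astrid does not control Stratus.

No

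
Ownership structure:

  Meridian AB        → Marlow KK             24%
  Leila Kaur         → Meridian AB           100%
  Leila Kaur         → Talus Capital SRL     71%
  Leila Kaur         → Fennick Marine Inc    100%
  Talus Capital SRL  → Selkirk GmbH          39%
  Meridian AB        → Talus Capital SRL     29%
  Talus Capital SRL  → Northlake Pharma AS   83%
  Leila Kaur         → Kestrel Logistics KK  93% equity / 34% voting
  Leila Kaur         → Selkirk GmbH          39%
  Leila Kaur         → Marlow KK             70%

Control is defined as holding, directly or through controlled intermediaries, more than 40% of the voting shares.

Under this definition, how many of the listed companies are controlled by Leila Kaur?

6

Leila holds 100% of Meridian, so Leila controls Meridian.
Leila holds 100% of Fennick, so Leila controls Fennick.
Meridian and Leila together hold 29% + 71% = 100% of Talus, so Leila controls Talus.
Leila and Talus together hold 39% + 39% = 78% of Selkirk, so Leila controls Selkirk.
Meridian and Leila together hold 24% + 70% = 94% of Marlow, so Leila controls Marlow.
Talus holds 83% of Northlake, so Leila controls Northlake.
No other company's threshold is met.
Leila controls 6 companies.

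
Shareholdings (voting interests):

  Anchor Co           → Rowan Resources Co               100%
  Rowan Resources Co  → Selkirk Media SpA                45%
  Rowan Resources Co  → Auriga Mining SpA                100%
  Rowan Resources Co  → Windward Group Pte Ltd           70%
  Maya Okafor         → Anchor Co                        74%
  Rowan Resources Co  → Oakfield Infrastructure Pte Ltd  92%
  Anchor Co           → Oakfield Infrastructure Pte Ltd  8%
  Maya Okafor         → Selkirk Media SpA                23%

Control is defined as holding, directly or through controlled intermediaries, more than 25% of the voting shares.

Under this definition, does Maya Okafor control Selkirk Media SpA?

Maya holds 74% of Anchor, so Maya controls Anchor.
Anchor holds 100% of Rowan, so Maya controls Rowan.
Maya and Rowan together hold 23% + 45% = 68% of Selkirk, so Maya controls Selkirk.

Yes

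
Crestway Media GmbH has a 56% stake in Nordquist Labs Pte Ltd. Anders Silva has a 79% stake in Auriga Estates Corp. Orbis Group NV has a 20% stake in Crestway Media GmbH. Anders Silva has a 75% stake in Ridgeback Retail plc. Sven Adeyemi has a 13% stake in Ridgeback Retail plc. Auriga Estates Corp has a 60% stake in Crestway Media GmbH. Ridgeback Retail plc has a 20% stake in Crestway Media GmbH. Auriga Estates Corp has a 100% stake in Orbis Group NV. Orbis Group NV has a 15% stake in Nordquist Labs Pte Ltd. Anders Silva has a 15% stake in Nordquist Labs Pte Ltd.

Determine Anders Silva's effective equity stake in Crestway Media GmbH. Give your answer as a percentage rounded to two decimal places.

Anders reaches Crestway along 3 paths.
Via Auriga → Orbis: 79% × 100% × 20% = 15.8%.
Via Ridgeback: 75% × 20% = 15%.
Via Auriga: 79% × 60% = 47.4%.
Total: 15.8% + 15% + 47.4% = 78.2%.
Rounded: 78.20%.

78.20%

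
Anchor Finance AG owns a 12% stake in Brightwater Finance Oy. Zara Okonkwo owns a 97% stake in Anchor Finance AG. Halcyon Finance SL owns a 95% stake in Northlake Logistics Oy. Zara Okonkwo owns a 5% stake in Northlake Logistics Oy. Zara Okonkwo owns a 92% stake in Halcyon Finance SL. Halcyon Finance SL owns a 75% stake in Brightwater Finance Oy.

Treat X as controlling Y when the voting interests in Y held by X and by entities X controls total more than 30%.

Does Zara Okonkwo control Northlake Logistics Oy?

Yes

Zara holds 92% of Halcyon, so Zara controls Halcyon.
Halcyon and Zara together hold 95% + 5% = 100% of Northlake, so Zara controls Northlake.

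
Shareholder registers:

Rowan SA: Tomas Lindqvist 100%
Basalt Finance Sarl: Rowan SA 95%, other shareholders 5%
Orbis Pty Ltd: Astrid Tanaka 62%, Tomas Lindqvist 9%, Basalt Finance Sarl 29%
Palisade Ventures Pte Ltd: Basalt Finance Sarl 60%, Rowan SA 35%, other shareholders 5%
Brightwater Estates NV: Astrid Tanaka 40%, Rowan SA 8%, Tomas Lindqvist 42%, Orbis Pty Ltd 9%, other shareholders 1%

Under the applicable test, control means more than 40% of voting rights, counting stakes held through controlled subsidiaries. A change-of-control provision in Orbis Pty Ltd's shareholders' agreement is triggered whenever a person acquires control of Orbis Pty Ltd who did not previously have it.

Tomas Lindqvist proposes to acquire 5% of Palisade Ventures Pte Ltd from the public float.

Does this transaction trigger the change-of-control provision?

The purchase changes only Tomas's holdings, so Tomas is the only person who could newly come to control Orbis.
Tomas holds 100% of Rowan, so Tomas controls Rowan.
Rowan holds 95% of Basalt, so Tomas controls Basalt.
Basalt and Rowan together hold 60% + 35% = 95% of Palisade, so Tomas controls Palisade.
Rowan and Tomas together hold 8% + 42% = 50% of Brightwater, so Tomas controls Brightwater.
In Orbis, Tomas's side holds only 9% + 29% = 38%, not > 40%.
So before the transaction, Tomas does not control Orbis.
After the purchase, Tomas holds 5% of Palisade directly.
Basalt and Rowan and Tomas together hold 60% + 35% + 5% = 100% of Palisade, so Tomas controls Palisade.
After the transaction, Tomas's side holds 9% + 29% = 38% of Orbis, not > 40%, so Tomas still does not control Orbis.
No new person acquires control, so the clause is not triggered.

No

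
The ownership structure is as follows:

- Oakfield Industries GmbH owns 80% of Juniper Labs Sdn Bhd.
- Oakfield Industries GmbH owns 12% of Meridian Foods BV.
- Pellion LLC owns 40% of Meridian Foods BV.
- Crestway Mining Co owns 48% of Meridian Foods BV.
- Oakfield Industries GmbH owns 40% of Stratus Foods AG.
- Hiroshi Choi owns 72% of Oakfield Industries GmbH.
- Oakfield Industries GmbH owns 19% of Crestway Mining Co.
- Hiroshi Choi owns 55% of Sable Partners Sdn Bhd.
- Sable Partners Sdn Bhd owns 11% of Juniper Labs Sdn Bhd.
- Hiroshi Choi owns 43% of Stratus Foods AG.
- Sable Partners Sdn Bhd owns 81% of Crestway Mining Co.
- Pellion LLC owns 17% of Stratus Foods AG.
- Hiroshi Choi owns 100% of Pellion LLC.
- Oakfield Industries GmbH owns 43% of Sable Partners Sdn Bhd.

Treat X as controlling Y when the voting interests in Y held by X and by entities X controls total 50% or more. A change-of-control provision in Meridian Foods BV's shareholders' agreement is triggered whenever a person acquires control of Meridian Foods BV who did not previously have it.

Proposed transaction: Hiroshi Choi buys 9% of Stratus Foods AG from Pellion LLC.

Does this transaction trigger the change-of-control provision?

No

The purchase adds only to Hiroshi's holdings (Pellion's stake shrinks), so Hiroshi is the only person who could newly come to control Meridian.
Hiroshi holds 100% of Pellion, so Hiroshi controls Pellion.
Hiroshi holds 72% of Oakfield, so Hiroshi controls Oakfield.
Oakfield and Hiroshi together hold 43% + 55% = 98% of Sable, so Hiroshi controls Sable.
Oakfield and Sable together hold 19% + 81% = 100% of Crestway, so Hiroshi controls Crestway.
Pellion and Oakfield and Crestway together hold 40% + 12% + 48% = 100% of Meridian, so Hiroshi controls Meridian.
So Hiroshi already controls Meridian before the transaction.
After the purchase, Hiroshi's direct stake in Stratus rises to 43% + 9% = 52%, and Pellion's stake falls to 8%.
Hiroshi controlled Meridian already, so this is not a new person acquiring control; every other person's position is unchanged or reduced.
No new person acquires control, so the clause is not triggered.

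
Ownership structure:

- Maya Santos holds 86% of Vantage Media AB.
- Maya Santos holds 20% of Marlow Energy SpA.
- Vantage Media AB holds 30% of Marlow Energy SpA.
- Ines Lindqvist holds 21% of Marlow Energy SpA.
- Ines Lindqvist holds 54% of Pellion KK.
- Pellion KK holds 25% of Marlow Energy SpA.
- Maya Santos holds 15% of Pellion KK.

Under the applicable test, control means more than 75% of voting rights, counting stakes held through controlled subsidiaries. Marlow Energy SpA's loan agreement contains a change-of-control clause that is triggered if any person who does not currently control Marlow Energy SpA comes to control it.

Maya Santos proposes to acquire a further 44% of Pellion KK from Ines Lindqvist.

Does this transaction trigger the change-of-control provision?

The purchase adds only to Maya's holdings (Ines's stake shrinks), so Maya is the only person who could newly come to control Marlow.
Maya holds 86% of Vantage, so Maya controls Vantage.
In Marlow, Maya's side holds only 30% + 20% = 50%, not > 75%.
So before the transaction, Maya does not control Marlow.
After the purchase, Maya's direct stake in Pellion rises to 15% + 44% = 59%, and Ines's stake falls to 10%.
Maya's side now holds 59% of Pellion, not > 75%, so Maya still does not control Pellion.
After the transaction, Maya's side holds 30% + 20% = 50% of Marlow, not > 75%, so Maya still does not control Marlow.
No new person acquires control, so the clause is not triggered.

No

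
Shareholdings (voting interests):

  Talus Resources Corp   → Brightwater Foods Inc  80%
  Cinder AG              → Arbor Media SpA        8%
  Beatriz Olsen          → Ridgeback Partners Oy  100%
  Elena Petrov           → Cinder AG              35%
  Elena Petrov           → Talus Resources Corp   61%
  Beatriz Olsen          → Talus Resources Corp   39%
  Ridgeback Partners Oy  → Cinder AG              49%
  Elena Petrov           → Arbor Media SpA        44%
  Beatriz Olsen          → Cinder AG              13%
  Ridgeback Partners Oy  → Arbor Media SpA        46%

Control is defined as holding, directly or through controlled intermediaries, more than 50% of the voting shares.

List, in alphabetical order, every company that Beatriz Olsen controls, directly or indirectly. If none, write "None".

Beatriz holds 100% of Ridgeback, so Beatriz controls Ridgeback.
Ridgeback and Beatriz together hold 49% + 13% = 62% of Cinder, so Beatriz controls Cinder.
Ridgeback and Cinder together hold 46% + 8% = 54% of Arbor, so Beatriz controls Arbor.
No other company's threshold is met.

Arbor Media SpA, Cinder AG, Ridgeback Partners Oy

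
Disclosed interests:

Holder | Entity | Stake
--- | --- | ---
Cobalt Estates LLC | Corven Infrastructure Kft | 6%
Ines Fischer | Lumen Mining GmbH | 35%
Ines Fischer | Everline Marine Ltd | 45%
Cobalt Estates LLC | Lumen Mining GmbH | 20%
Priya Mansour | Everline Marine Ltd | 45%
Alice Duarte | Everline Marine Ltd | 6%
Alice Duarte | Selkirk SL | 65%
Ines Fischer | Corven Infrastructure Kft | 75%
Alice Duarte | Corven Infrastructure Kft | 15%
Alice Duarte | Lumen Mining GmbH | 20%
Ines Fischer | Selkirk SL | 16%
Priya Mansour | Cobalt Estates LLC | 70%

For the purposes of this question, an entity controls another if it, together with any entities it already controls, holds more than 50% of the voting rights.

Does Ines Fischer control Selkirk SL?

No

Ines holds 75% of Corven, so Ines controls Corven.
In Selkirk, Ines's side holds only 16%, not > 50%.
So Ines does not control Selkirk.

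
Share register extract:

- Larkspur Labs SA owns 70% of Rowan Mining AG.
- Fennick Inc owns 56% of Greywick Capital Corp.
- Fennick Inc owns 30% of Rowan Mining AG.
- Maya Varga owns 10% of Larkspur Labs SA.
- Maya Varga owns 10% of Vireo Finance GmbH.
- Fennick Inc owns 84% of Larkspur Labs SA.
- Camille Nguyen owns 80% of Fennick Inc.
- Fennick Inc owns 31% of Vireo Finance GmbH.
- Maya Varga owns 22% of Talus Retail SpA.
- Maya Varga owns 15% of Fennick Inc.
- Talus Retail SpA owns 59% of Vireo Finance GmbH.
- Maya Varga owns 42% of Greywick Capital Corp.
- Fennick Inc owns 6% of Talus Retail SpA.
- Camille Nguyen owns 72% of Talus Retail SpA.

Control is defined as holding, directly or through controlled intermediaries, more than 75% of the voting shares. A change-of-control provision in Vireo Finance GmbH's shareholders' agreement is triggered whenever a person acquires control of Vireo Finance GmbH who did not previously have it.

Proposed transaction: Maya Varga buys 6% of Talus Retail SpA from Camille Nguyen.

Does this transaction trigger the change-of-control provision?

No

The purchase adds only to Maya's holdings (Camille's stake shrinks), so Maya is the only person who could newly come to control Vireo.
Maya's largest direct stake is 42% in Greywick, which does not meet the threshold, so Maya controls no company.
In Vireo, Maya's side holds only 10%, not > 75%.
So before the transaction, Maya does not control Vireo.
After the purchase, Maya's direct stake in Talus rises to 22% + 6% = 28%, and Camille's stake falls to 66%.
Maya's side now holds 28% of Talus, not > 75%, so Maya still does not control Talus.
After the transaction, Maya's side holds 10% of Vireo, not > 75%, so Maya still does not control Vireo.
No new person acquires control, so the clause is not triggered.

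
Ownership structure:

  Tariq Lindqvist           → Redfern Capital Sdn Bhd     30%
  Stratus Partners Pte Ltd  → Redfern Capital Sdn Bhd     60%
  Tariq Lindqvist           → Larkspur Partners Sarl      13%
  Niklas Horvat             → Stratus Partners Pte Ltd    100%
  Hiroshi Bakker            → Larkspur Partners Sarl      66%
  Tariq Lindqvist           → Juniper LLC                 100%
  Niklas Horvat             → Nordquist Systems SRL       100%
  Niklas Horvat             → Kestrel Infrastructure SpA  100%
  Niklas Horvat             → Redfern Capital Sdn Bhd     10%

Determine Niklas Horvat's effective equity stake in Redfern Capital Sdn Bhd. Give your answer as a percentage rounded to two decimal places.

Niklas reaches Redfern along 2 paths.
Direct stake: 10% = 10%.
Via Stratus: 100% × 60% = 60%.
Total: 10% + 60% = 70%.
Rounded: 70.00%.

70.00%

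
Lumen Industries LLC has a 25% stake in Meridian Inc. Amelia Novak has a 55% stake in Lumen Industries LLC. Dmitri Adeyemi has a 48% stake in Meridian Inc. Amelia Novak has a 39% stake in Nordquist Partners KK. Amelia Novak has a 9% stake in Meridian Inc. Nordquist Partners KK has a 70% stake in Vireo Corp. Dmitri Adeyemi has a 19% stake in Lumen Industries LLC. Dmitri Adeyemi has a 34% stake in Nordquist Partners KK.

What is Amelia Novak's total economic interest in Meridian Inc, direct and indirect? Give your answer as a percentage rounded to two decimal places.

22.75%

Amelia reaches Meridian along 2 paths.
Direct stake: 9% = 9%.
Via Lumen: 55% × 25% = 13.75%.
Total: 9% + 13.75% = 22.75%.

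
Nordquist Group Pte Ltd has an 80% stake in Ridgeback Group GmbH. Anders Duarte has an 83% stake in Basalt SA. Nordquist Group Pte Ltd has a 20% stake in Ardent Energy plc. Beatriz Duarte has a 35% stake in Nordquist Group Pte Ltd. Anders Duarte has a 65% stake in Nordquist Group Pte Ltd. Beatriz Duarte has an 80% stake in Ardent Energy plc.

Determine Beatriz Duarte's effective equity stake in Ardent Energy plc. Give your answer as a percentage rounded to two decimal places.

87.00%

Beatriz reaches Ardent along 2 paths.
Via Nordquist: 35% × 20% = 7%.
Direct stake: 80% = 80%.
Total: 7% + 80% = 87%.
Rounded: 87.00%.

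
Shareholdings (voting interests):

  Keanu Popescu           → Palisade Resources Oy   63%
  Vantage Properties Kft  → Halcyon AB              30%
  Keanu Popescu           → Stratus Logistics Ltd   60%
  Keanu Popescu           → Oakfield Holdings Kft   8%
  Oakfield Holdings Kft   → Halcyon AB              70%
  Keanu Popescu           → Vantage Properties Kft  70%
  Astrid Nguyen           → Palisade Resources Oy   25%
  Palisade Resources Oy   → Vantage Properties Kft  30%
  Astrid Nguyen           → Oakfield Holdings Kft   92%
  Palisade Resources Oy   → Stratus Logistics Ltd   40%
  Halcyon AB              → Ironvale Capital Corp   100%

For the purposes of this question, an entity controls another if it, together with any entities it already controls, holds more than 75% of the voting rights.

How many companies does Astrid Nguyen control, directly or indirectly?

1

Astrid holds 92% of Oakfield, so Astrid controls Oakfield.
No other company's threshold is met.
Astrid controls 1 company.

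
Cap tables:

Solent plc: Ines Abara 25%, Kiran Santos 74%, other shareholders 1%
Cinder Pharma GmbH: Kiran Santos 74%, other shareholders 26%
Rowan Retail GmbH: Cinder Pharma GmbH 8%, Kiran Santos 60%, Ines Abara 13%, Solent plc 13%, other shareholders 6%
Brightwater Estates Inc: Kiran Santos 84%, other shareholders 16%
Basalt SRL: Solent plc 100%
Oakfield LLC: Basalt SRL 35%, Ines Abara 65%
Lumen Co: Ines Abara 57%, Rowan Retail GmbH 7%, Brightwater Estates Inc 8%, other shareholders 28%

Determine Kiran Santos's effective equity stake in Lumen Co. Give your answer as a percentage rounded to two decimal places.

12.01%

Kiran reaches Lumen along 4 paths.
Via Cinder → Rowan: 74% × 8% × 7% = 0.4144%.
Via Rowan: 60% × 7% = 4.2%.
Via Solent → Rowan: 74% × 13% × 7% = 0.6734%.
Via Brightwater: 84% × 8% = 6.72%.
Total: 0.4144% + 4.2% + 0.6734% + 6.72% = 12.0078%.
Rounded: 12.01%.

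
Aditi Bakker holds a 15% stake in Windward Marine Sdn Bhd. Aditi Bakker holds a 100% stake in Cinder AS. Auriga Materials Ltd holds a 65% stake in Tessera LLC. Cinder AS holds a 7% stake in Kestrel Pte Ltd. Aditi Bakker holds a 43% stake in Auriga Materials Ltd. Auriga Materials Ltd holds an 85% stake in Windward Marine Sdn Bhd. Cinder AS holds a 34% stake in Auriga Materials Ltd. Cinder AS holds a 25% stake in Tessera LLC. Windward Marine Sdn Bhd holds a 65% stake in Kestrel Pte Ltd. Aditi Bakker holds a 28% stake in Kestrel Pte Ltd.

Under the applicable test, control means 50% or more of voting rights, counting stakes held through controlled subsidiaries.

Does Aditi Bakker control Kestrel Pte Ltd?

Aditi holds 100% of Cinder, so Aditi controls Cinder.
Aditi and Cinder together hold 43% + 34% = 77% of Auriga, so Aditi controls Auriga.
Aditi and Auriga together hold 15% + 85% = 100% of Windward, so Aditi controls Windward.
Cinder and Windward and Aditi together hold 7% + 65% + 28% = 100% of Kestrel, so Aditi controls Kestrel.

Yes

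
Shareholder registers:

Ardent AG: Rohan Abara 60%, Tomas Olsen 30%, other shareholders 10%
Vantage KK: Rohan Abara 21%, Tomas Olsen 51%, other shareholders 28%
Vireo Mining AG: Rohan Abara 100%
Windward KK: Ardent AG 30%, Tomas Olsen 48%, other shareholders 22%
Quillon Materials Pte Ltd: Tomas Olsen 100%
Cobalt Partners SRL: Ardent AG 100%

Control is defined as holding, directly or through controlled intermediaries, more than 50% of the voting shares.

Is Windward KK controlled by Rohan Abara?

No

Rohan holds 60% of Ardent, so Rohan controls Ardent.
Rohan holds 100% of Vireo, so Rohan controls Vireo.
Ardent holds 100% of Cobalt, so Rohan controls Cobalt.
In Windward, Rohan's side holds only 30%, not > 50%.
So Rohan does not control Windward.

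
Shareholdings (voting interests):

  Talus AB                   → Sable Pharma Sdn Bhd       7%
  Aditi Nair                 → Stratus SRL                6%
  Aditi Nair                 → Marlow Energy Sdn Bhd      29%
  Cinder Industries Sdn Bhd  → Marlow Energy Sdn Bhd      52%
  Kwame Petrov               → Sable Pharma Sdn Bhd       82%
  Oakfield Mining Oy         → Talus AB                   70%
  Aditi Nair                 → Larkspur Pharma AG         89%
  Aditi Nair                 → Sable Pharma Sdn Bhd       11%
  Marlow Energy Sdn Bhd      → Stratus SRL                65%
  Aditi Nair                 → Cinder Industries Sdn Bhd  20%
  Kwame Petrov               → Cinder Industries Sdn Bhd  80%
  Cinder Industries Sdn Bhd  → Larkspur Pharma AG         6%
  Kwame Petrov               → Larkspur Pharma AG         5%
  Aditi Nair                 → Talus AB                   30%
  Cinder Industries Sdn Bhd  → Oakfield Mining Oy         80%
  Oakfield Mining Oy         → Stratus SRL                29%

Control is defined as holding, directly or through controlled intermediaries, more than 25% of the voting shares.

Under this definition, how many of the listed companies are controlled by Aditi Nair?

4

Aditi holds 29% of Marlow, so Aditi controls Marlow.
Aditi holds 89% of Larkspur, so Aditi controls Larkspur.
Aditi holds 30% of Talus, so Aditi controls Talus.
Aditi and Marlow together hold 6% + 65% = 71% of Stratus, so Aditi controls Stratus.
No other company's threshold is met.
Aditi controls 4 companies.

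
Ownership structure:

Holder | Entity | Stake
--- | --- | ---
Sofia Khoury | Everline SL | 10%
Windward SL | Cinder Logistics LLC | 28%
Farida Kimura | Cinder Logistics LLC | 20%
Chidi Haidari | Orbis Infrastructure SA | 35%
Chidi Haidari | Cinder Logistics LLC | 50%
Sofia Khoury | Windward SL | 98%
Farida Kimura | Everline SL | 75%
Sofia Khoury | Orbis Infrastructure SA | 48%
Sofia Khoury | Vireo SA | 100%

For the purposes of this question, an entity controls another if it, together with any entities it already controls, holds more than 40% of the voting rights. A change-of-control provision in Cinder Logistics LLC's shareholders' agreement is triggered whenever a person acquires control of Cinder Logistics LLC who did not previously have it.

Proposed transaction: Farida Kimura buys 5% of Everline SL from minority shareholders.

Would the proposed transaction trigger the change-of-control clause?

No

The purchase changes only Farida's holdings, so Farida is the only person who could newly come to control Cinder.
Farida holds 75% of Everline, so Farida controls Everline.
In Cinder, Farida's side holds only 20%, not > 40%.
So before the transaction, Farida does not control Cinder.
After the purchase, Farida's direct stake in Everline rises to 75% + 5% = 80%.
Farida holds 80% of Everline, so Farida controls Everline.
After the transaction, Farida's side holds 20% of Cinder, not > 40%, so Farida still does not control Cinder.
No new person acquires control, so the clause is not triggered.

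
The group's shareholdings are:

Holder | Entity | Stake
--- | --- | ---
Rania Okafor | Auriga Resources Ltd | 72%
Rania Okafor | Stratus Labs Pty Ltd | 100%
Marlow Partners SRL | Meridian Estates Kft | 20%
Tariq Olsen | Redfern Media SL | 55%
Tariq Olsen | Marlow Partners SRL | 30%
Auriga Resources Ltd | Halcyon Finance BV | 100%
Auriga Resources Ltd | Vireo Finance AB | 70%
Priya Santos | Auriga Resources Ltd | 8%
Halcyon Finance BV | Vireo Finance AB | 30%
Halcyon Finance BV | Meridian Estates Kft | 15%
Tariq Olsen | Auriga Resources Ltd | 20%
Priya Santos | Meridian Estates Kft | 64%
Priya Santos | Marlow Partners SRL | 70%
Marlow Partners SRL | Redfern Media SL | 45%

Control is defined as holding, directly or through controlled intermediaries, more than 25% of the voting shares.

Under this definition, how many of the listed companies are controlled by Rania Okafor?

Rania holds 72% of Auriga, so Rania controls Auriga.
Auriga holds 100% of Halcyon, so Rania controls Halcyon.
Rania holds 100% of Stratus, so Rania controls Stratus.
Halcyon and Auriga together hold 30% + 70% = 100% of Vireo, so Rania controls Vireo.
No other company's threshold is met.
Rania controls 4 companies.

4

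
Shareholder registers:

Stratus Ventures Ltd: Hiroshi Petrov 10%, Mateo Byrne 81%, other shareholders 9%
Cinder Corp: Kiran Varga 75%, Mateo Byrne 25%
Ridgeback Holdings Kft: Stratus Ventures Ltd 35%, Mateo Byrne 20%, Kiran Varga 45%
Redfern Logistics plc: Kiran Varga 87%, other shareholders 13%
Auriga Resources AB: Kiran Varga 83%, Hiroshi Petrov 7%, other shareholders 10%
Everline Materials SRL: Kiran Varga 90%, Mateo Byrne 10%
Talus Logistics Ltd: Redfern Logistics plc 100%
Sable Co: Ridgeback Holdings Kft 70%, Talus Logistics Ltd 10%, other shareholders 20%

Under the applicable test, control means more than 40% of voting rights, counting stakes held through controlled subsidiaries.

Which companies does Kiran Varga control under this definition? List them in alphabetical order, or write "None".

Kiran holds 75% of Cinder, so Kiran controls Cinder.
Kiran holds 45% of Ridgeback, so Kiran controls Ridgeback.
Kiran holds 87% of Redfern, so Kiran controls Redfern.
Kiran holds 83% of Auriga, so Kiran controls Auriga.
Kiran holds 90% of Everline, so Kiran controls Everline.
Redfern holds 100% of Talus, so Kiran controls Talus.
Ridgeback and Talus together hold 70% + 10% = 80% of Sable, so Kiran controls Sable.
No other company's threshold is met.

Auriga Resources AB, Cinder Corp, Everline Materials SRL, Redfern Logistics plc, Ridgeback Holdings Kft, Sable Co, Talus Logistics Ltd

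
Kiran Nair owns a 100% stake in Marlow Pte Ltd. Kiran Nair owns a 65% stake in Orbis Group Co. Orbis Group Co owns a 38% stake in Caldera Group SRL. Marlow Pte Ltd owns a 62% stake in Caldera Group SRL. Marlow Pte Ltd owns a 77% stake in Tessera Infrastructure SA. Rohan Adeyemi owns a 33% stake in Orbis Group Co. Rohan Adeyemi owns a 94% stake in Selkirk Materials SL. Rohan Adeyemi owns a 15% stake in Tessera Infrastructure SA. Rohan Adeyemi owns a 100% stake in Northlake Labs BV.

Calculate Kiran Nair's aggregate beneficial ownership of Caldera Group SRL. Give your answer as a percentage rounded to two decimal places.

Kiran reaches Caldera along 2 paths.
Via Marlow: 100% × 62% = 62%.
Via Orbis: 65% × 38% = 24.7%.
Total: 62% + 24.7% = 86.7%.
Rounded: 86.70%.

86.70%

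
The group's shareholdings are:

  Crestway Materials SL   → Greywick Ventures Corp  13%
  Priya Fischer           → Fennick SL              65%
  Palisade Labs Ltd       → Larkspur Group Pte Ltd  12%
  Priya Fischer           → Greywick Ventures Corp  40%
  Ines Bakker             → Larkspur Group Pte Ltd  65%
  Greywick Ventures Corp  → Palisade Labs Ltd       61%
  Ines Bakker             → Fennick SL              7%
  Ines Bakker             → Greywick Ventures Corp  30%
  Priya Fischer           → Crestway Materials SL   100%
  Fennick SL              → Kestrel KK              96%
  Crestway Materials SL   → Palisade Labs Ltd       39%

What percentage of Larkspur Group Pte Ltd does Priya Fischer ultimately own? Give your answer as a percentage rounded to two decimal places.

8.56%

Priya reaches Larkspur along 3 paths.
Via Crestway → Palisade: 100% × 39% × 12% = 4.68%.
Via Greywick → Palisade: 40% × 61% × 12% = 2.928%.
Via Crestway → Greywick → Palisade: 100% × 13% × 61% × 12% = 0.9516%.
Total: 4.68% + 2.928% + 0.9516% = 8.5596%.
Rounded: 8.56%.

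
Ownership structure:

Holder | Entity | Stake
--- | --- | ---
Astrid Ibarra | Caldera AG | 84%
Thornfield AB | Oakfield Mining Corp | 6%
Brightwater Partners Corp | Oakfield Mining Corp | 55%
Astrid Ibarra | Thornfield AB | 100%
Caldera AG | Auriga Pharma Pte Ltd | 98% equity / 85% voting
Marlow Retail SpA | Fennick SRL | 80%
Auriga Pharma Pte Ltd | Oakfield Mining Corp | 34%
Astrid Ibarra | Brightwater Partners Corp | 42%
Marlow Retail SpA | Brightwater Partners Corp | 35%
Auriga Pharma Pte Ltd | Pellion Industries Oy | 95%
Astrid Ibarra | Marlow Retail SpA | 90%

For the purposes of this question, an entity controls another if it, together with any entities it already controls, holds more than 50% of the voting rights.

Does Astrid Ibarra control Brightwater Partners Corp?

Astrid holds 90% of Marlow, so Astrid controls Marlow.
Astrid and Marlow together hold 42% + 35% = 77% of Brightwater, so Astrid controls Brightwater.

Yes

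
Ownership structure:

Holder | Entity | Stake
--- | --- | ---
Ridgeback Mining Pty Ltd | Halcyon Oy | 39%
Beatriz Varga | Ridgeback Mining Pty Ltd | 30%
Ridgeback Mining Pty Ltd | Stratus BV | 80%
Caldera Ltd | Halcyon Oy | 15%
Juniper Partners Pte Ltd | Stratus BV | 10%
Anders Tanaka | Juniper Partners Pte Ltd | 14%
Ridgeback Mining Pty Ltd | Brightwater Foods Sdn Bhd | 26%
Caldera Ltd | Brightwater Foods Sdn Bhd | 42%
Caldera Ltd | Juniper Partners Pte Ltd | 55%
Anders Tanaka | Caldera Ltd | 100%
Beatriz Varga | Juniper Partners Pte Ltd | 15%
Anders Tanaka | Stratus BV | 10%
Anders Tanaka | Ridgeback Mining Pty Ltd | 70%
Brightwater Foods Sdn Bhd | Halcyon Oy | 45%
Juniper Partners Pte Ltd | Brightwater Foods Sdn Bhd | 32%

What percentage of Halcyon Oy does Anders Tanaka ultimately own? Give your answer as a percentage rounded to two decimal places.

Anders reaches Halcyon along 6 paths.
Via Ridgeback: 70% × 39% = 27.3%.
Via Ridgeback → Brightwater: 70% × 26% × 45% = 8.19%.
Via Caldera → Juniper → Brightwater: 100% × 55% × 32% × 45% = 7.92%.
Via Juniper → Brightwater: 14% × 32% × 45% = 2.016%.
Via Caldera → Brightwater: 100% × 42% × 45% = 18.9%.
Via Caldera: 100% × 15% = 15%.
Total: 27.3% + 8.19% + 7.92% + 2.016% + 18.9% + 15% = 79.326%.
Rounded: 79.33%.

79.33%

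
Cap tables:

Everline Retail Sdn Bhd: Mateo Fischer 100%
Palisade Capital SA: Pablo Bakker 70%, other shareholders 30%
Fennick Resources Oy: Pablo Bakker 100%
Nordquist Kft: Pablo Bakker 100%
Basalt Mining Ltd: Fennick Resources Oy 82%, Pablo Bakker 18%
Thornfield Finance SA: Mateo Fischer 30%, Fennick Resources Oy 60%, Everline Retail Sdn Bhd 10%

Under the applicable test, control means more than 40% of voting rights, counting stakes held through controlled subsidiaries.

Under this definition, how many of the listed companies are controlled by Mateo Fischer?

1

Mateo holds 100% of Everline, so Mateo controls Everline.
No other company's threshold is met.
Mateo controls 1 company.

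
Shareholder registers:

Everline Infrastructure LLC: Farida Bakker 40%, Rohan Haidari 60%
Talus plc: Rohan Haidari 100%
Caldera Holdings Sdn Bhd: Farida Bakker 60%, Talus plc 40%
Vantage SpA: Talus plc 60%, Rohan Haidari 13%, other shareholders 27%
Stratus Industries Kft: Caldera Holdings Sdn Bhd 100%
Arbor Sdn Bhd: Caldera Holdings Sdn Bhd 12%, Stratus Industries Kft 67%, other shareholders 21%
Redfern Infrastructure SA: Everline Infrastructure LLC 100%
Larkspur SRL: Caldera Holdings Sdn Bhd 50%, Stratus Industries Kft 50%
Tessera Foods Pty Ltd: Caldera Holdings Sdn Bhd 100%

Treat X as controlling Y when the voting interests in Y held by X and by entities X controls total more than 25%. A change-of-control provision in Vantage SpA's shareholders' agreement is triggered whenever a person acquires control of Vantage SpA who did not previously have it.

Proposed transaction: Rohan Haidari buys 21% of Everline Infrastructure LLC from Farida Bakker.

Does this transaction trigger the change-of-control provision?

The purchase adds only to Rohan's holdings (Farida's stake shrinks), so Rohan is the only person who could newly come to control Vantage.
Rohan holds 100% of Talus, so Rohan controls Talus.
Talus and Rohan together hold 60% + 13% = 73% of Vantage, so Rohan controls Vantage.
So Rohan already controls Vantage before the transaction.
After the purchase, Rohan's direct stake in Everline rises to 60% + 21% = 81%, and Farida's stake falls to 19%.
Rohan controlled Vantage already, so this is not a new person acquiring control; every other person's position is unchanged or reduced.
No new person acquires control, so the clause is not triggered.

No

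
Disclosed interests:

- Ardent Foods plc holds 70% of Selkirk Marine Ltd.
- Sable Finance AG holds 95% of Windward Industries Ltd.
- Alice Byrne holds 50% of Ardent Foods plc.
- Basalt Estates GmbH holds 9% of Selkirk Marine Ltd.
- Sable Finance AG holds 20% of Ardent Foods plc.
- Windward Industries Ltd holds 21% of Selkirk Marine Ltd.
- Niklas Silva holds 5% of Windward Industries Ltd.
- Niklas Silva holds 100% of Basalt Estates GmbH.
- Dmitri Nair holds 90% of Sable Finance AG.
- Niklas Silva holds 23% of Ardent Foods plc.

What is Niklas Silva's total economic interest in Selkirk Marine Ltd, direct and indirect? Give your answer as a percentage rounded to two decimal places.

26.15%

Niklas reaches Selkirk along 3 paths.
Via Windward: 5% × 21% = 1.05%.
Via Ardent: 23% × 70% = 16.1%.
Via Basalt: 100% × 9% = 9%.
Total: 1.05% + 16.1% + 9% = 26.15%.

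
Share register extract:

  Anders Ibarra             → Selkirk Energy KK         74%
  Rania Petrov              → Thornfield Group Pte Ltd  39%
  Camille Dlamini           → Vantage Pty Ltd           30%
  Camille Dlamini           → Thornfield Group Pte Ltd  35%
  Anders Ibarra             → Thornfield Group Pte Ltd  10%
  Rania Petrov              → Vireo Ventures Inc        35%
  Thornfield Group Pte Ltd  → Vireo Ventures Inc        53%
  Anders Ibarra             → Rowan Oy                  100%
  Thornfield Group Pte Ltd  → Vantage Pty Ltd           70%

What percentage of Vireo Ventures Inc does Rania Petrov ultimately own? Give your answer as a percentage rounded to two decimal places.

55.67%

Rania reaches Vireo along 2 paths.
Direct stake: 35% = 35%.
Via Thornfield: 39% × 53% = 20.67%.
Total: 35% + 20.67% = 55.67%.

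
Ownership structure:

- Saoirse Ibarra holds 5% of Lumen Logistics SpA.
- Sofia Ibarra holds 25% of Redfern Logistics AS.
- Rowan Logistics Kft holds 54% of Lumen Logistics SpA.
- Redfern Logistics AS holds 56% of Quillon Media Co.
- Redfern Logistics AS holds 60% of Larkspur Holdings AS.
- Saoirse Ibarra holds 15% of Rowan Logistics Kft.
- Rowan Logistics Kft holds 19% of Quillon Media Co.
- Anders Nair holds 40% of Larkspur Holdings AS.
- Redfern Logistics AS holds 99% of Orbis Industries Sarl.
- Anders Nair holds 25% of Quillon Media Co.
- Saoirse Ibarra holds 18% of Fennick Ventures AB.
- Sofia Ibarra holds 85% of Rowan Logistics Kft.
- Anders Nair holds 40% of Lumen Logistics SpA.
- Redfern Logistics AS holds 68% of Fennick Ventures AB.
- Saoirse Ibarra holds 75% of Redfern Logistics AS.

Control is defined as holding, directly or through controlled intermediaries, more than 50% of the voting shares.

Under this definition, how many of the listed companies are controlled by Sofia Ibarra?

2

Sofia holds 85% of Rowan, so Sofia controls Rowan.
Rowan holds 54% of Lumen, so Sofia controls Lumen.
No other company's threshold is met.
Sofia controls 2 companies.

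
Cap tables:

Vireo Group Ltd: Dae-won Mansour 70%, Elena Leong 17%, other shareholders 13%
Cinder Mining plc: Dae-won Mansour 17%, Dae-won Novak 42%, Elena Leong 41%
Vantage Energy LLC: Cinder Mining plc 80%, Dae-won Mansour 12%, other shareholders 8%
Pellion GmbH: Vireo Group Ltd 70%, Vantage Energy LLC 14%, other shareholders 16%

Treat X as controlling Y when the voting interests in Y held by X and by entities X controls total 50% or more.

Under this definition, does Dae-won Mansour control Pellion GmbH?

Dae-won Mansour holds 70% of Vireo, so Dae-won Mansour controls Vireo.
Vireo holds 70% of Pellion, so Dae-won Mansour controls Pellion.

Yes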